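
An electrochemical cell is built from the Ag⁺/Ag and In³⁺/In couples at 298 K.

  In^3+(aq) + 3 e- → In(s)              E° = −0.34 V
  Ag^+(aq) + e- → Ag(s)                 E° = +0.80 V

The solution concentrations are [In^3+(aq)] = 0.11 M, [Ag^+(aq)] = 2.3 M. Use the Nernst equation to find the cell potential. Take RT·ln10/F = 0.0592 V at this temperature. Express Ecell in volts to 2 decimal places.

Since E°(Ag⁺/Ag) > E°(In³⁺/In), Ag⁺/Ag serves as the cathode.
The standard potential is +0.80 − (−0.34) = +1.14 V and the balanced reaction transfers n = 3 electrons.
For the overall reaction 3 Ag^+(aq) + In(s) → 3 Ag(s) + In^3+(aq), Q = [In^3+(aq)] / [Ag^+(aq)]^3 = 0.00904, giving log Q = −2.044.
E = E° − (0.0592/n)·log Q = +1.14 − (0.0592/3)(−2.044) = +1.18 V.

+1.18 V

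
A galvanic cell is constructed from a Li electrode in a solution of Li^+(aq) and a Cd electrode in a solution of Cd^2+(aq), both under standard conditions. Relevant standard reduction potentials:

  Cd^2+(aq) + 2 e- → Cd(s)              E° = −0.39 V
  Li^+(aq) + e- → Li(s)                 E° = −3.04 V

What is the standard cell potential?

+2.65 V

Of the two couples in this cell, the one with the more positive reduction potential is reduced at the cathode: here that is Cd²⁺/Cd (−0.39 V); Li⁺/Li (−3.04 V) is the anode.
E°cell = E°(cathode) − E°(anode) = −0.39 − (−3.04) = +2.65 V.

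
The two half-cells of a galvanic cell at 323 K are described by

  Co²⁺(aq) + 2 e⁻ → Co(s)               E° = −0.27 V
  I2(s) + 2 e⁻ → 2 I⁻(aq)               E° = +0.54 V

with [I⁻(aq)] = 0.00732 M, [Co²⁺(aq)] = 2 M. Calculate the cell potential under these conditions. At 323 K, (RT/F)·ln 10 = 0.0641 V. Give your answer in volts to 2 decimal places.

The I₂/I⁻ couple has the more positive E°, so it is the cathode; Co²⁺/Co is the anode.
The standard potential is +0.54 − (−0.27) = +0.81 V and the balanced reaction transfers n = 2 electrons.
The balanced reaction is I2(s) + Co(s) → 2 I⁻(aq) + Co²⁺(aq), so Q = [I⁻(aq)]^2·[Co²⁺(aq)] = 0.000107 and log Q = −3.970.
E = E° − (0.0641/n)·log Q = +0.81 − (0.0641/2)(−3.970) = +0.94 V.

+0.94 V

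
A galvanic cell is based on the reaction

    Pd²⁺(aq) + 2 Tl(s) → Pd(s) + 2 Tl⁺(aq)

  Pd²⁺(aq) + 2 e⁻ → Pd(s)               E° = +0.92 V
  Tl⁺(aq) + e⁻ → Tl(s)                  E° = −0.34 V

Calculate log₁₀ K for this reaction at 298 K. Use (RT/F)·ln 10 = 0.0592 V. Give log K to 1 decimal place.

log K = 42.6

The Pd²⁺/Pd couple is reduced (cathode); E°cell = +0.92 − (−0.34) = +1.26 V with n = 2.
At equilibrium E = 0, so log K = nE°cell / 0.0592 = (2)(+1.26) / 0.0592 = 42.6.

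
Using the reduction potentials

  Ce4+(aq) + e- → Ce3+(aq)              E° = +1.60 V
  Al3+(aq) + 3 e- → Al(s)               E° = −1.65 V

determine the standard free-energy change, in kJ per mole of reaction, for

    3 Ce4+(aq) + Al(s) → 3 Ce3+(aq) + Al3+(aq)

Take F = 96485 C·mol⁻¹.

−941 kJ/mol

In the reaction as written Ce4+(aq) is reduced, so the Ce⁴⁺/Ce³⁺ couple is the cathode and Al³⁺/Al is the anode.
E°cell = +1.60 − (−1.65) = +3.25 V; balancing electrons gives n = 3.
ΔG° = −nFE°cell = −(3)(96485)(+3.25) J/mol = −941 kJ/mol.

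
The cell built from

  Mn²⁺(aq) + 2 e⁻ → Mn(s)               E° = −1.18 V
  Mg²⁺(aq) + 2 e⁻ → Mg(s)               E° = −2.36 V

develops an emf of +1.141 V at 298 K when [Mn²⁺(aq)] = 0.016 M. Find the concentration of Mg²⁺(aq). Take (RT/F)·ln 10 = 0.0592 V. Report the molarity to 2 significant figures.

With Mn²⁺/Mn at the cathode and Mg²⁺/Mg at the anode, E°cell = −1.18 − (−2.36) = +1.18 V (n = 2).
Since E = E° − (0.0592/n)·log Q, log Q = n(E° − E)/0.0592 = 1.318.
The balanced reaction is Mn²⁺(aq) + Mg(s) → Mn(s) + Mg²⁺(aq), so Q = [Mg²⁺(aq)] / [Mn²⁺(aq)].
Isolating [Mg²⁺(aq)] in Q = 10^{1.318} yields log [Mg²⁺(aq)] = −0.478, i.e. 0.33 M.

0.33 M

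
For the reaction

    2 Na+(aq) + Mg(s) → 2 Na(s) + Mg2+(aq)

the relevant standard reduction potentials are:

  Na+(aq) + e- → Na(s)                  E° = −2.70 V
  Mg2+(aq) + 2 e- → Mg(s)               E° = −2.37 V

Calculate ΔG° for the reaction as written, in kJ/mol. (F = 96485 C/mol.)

In the reaction as written Na+(aq) is reduced, so the Na⁺/Na couple is the cathode and Mg²⁺/Mg is the anode.
E°cell = −2.70 − (−2.37) = −0.33 V; balancing electrons gives n = 2.
ΔG° = −nFE°cell = −(2)(96485)(−0.33) J/mol = +63.7 kJ/mol.

+63.7 kJ/mol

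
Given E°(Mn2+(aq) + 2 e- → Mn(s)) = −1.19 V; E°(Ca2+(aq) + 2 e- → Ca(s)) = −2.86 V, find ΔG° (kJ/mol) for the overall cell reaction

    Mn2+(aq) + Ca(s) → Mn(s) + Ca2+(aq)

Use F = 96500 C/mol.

In the reaction as written Mn2+(aq) is reduced, so the Mn²⁺/Mn couple is the cathode and Ca²⁺/Ca is the anode.
E°cell = −1.19 − (−2.86) = +1.67 V; balancing electrons gives n = 2.
ΔG° = −nFE°cell = −(2)(96500)(+1.67) J/mol = −322 kJ/mol.

−322 kJ/mol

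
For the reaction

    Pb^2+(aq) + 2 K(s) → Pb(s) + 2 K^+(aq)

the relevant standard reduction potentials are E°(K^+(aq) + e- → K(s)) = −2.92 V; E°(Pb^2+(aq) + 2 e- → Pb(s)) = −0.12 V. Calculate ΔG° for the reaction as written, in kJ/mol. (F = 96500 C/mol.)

−540 kJ/mol

In the reaction as written Pb^2+(aq) is reduced, so the Pb²⁺/Pb couple is the cathode and K⁺/K is the anode.
E°cell = −0.12 − (−2.92) = +2.80 V; balancing electrons gives n = 2.
ΔG° = −nFE°cell = −(2)(96500)(+2.80) J/mol = −540 kJ/mol.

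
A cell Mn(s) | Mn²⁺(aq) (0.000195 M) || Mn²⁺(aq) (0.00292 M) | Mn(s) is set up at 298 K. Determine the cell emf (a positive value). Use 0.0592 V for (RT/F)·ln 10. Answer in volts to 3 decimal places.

0.035 V

For a concentration cell E°cell = 0, since both electrodes use the same couple.
The compartment with the higher Mn²⁺(aq) concentration (0.00292 M) acts as the cathode; ions are reduced there and produced at the dilute (0.000195 M) anode.
With n = 2, Ecell = −(0.0592/2)·log([dilute]/[conc]) = −(0.0592/2)·log(0.000195/0.00292) = +0.035 V.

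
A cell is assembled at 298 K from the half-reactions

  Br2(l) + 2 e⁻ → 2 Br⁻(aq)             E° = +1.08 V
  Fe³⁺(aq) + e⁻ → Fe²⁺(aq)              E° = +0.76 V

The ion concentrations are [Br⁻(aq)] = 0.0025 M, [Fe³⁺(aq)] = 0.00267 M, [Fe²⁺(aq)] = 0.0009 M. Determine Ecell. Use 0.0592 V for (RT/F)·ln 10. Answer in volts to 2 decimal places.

The Br₂/Br⁻ couple has the more positive E°, so it is the cathode; Fe³⁺/Fe²⁺ is the anode.
E°cell = E°cat − E°an = +1.08 − (+0.76) = +0.32 V; n = 2.
For the overall reaction Br2(l) + 2 Fe²⁺(aq) → 2 Br⁻(aq) + 2 Fe³⁺(aq), Q = ([Br⁻(aq)]^2·[Fe³⁺(aq)]^2) / [Fe²⁺(aq)]^2 = 5.5×10^−5, giving log Q = −4.260.
By the Nernst equation, E = +0.32 − (0.0592/2)·(−4.260) = +0.45 V.

+0.45 V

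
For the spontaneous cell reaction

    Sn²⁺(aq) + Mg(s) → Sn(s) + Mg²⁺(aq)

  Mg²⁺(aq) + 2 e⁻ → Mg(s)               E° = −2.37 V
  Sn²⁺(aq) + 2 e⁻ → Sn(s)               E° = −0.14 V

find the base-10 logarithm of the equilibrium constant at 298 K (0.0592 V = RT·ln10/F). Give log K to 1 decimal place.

log K = 75.3

The Sn²⁺/Sn couple is reduced (cathode); E°cell = −0.14 − (−2.37) = +2.23 V with n = 2.
At equilibrium E = 0, so log K = nE°cell / 0.0592 = (2)(+2.23) / 0.0592 = 75.3.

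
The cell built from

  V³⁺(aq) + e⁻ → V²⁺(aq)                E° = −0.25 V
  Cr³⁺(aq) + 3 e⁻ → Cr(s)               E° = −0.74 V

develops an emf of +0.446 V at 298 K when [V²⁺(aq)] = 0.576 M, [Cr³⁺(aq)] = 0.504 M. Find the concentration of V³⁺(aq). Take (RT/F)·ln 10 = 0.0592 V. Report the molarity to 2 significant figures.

The V³⁺/V²⁺ couple has the larger reduction potential, so it is the cathode: E°cell = −0.25 − (−0.74) = +0.49 V and n = 3.
Since E = E° − (0.0592/n)·log Q, log Q = n(E° − E)/0.0592 = 2.230.
Balancing electrons gives 3 V³⁺(aq) + Cr(s) → 3 V²⁺(aq) + Cr³⁺(aq); thus Q = ([V²⁺(aq)]^3·[Cr³⁺(aq)]) / [V³⁺(aq)]^3.
Isolating [V³⁺(aq)] in Q = 10^{2.230} yields log [V³⁺(aq)] = −1.082, i.e. 0.083 M.

0.083 M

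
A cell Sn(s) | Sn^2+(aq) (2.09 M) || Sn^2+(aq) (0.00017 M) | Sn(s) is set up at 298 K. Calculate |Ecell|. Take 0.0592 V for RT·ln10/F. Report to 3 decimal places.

For a concentration cell E°cell = 0, since both electrodes use the same couple.
The compartment with the higher Sn^2+(aq) concentration (2.09 M) acts as the cathode; ions are reduced there and produced at the dilute (0.00017 M) anode.
With n = 2, Ecell = −(0.0592/2)·log([dilute]/[conc]) = −(0.0592/2)·log(0.00017/2.09) = +0.121 V.

0.121 V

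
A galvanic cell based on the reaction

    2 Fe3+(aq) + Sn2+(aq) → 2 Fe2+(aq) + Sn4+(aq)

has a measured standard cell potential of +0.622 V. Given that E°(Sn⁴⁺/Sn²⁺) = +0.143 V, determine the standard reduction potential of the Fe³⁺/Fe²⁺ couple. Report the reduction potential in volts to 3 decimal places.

In the reaction as written the Fe³⁺/Fe²⁺ couple is reduced (cathode) and Sn⁴⁺/Sn²⁺ is oxidized (anode), so E°cell = E°(Fe³⁺/Fe²⁺) − E°(Sn⁴⁺/Sn²⁺).
E°(Fe³⁺/Fe²⁺) = E°cell + E°(anode) = +0.622 + (+0.143) = +0.765 V.

+0.765 V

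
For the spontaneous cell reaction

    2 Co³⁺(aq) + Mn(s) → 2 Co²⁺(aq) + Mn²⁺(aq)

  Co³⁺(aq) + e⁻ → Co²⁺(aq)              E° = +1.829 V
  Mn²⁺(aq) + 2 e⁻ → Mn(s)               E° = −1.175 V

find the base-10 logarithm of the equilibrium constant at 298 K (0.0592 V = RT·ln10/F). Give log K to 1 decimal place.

log K = 101.5

The Co³⁺/Co²⁺ couple is reduced (cathode); E°cell = +1.829 − (−1.175) = +3.004 V with n = 2.
At equilibrium E = 0, so log K = nE°cell / 0.0592 = (2)(+3.004) / 0.0592 = 101.5.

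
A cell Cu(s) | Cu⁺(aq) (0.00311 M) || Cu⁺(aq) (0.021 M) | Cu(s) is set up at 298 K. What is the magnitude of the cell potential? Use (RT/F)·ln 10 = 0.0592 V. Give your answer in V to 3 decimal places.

For a concentration cell E°cell = 0, since both electrodes use the same couple.
The compartment with the higher Cu⁺(aq) concentration (0.021 M) acts as the cathode; ions are reduced there and produced at the dilute (0.00311 M) anode.
With n = 1, Ecell = −(0.0592/1)·log([dilute]/[conc]) = −(0.0592/1)·log(0.00311/0.021) = +0.049 V.

0.049 V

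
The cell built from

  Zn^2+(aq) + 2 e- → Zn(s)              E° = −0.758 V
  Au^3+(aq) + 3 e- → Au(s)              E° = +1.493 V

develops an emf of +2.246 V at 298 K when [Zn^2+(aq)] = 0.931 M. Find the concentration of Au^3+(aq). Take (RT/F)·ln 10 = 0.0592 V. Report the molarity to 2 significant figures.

The Au³⁺/Au couple has the larger reduction potential, so it is the cathode: E°cell = +1.493 − (−0.758) = +2.251 V and n = 6.
Since E = E° − (0.0592/n)·log Q, log Q = n(E° − E)/0.0592 = 0.507.
The balanced reaction is 2 Au^3+(aq) + 3 Zn(s) → 2 Au(s) + 3 Zn^2+(aq), so Q = [Zn^2+(aq)]^3 / [Au^3+(aq)]^2.
Solving for the unknown gives log [Au^3+(aq)] = −0.300, so [Au^3+(aq)] ≈ 0.50 M.

0.50 M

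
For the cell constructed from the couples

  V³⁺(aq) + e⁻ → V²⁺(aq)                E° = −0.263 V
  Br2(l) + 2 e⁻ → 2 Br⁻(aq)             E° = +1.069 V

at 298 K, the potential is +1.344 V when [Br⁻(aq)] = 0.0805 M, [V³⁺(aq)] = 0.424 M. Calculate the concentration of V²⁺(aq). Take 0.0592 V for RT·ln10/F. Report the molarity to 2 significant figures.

0.054 M

The Br₂/Br⁻ couple has the larger reduction potential, so it is the cathode: E°cell = +1.069 − (−0.263) = +1.332 V and n = 2.
From the Nernst equation, log Q = n(E° − E)/0.0592 = 2·(+1.332 − (+1.344))/0.0592 = −0.405.
For Br2(l) + 2 V²⁺(aq) → 2 Br⁻(aq) + 2 V³⁺(aq), the reaction quotient is Q = ([Br⁻(aq)]^2·[V³⁺(aq)]^2) / [V²⁺(aq)]^2.
Isolating [V²⁺(aq)] in Q = 10^{−0.405} yields log [V²⁺(aq)] = −1.264, i.e. 0.054 M.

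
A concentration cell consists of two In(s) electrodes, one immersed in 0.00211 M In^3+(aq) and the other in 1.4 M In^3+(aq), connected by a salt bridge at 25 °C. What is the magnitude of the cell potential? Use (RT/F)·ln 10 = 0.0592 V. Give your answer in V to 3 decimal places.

For a concentration cell E°cell = 0, since both electrodes use the same couple.
The compartment with the higher In^3+(aq) concentration (1.4 M) acts as the cathode; ions are reduced there and produced at the dilute (0.00211 M) anode.
With n = 3, Ecell = −(0.0592/3)·log([dilute]/[conc]) = −(0.0592/3)·log(0.00211/1.4) = +0.056 V.

0.056 V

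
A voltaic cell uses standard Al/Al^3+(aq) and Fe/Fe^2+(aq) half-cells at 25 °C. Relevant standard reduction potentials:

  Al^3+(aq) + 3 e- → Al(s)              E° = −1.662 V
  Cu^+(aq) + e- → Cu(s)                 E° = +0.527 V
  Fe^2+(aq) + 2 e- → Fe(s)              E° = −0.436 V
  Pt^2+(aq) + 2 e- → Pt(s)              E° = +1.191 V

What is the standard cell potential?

+1.226 V

Of the two couples in this cell, the one with the more positive reduction potential is reduced at the cathode: here that is Fe²⁺/Fe (−0.436 V); Al³⁺/Al (−1.662 V) is the anode.
E°cell = E°(cathode) − E°(anode) = −0.436 − (−1.662) = +1.226 V.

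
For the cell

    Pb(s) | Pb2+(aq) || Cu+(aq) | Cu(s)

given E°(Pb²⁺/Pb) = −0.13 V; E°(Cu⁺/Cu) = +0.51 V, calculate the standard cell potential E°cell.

By convention the left-hand electrode in cell notation is the anode (oxidation) and the right-hand electrode is the cathode (reduction).
E°cell = E°(right) − E°(left) = +0.51 − (−0.13) = +0.64 V.

+0.64 V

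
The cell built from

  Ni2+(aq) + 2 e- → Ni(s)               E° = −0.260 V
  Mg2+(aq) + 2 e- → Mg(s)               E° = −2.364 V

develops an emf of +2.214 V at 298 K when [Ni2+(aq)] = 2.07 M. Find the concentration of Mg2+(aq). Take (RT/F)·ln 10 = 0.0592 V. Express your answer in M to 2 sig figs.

Ni²⁺/Ni is the cathode (higher E°); E°cell = −0.260 − (−2.364) = +2.104 V with n = 2.
From the Nernst equation, log Q = n(E° − E)/0.0592 = 2·(+2.104 − (+2.214))/0.0592 = −3.716.
For Ni2+(aq) + Mg(s) → Ni(s) + Mg2+(aq), the reaction quotient is Q = [Mg2+(aq)] / [Ni2+(aq)].
Solving for the unknown gives log [Mg2+(aq)] = −3.400, so [Mg2+(aq)] ≈ 0.00040 M.

0.00040 M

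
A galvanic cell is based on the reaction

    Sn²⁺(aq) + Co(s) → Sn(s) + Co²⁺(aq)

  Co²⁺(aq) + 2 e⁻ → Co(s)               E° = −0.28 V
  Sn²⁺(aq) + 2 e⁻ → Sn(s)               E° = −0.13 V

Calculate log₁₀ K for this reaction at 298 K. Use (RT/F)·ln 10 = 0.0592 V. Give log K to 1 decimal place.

The Sn²⁺/Sn couple is reduced (cathode); E°cell = −0.13 − (−0.28) = +0.15 V with n = 2.
At equilibrium E = 0, so log K = nE°cell / 0.0592 = (2)(+0.15) / 0.0592 = 5.1.

log K = 5.1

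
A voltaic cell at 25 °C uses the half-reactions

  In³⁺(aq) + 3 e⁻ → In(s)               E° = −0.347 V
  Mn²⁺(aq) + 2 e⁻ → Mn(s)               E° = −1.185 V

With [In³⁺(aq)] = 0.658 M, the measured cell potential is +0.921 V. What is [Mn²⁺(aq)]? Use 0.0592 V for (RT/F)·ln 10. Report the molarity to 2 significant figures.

In³⁺/In is the cathode (higher E°); E°cell = −0.347 − (−1.185) = +0.838 V with n = 6.
Since E = E° − (0.0592/n)·log Q, log Q = n(E° − E)/0.0592 = −8.412.
For 2 In³⁺(aq) + 3 Mn(s) → 2 In(s) + 3 Mn²⁺(aq), the reaction quotient is Q = [Mn²⁺(aq)]^3 / [In³⁺(aq)]^2.
Solving for the unknown gives log [Mn²⁺(aq)] = −2.925, so [Mn²⁺(aq)] ≈ 0.0012 M.

0.0012 M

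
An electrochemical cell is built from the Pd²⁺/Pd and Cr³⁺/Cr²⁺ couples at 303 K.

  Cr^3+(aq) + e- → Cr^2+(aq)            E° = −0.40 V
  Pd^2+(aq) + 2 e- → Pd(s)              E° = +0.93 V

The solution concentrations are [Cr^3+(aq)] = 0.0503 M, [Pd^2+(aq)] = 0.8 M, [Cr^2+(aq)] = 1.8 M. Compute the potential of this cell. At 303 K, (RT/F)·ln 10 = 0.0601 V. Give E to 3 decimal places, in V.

Since E°(Pd²⁺/Pd) > E°(Cr³⁺/Cr²⁺), Pd²⁺/Pd serves as the cathode.
The standard potential is +0.93 − (−0.40) = +1.33 V and the balanced reaction transfers n = 2 electrons.
Balancing gives Pd^2+(aq) + 2 Cr^2+(aq) → Pd(s) + 2 Cr^3+(aq); hence Q = [Cr^3+(aq)]^2 / ([Pd^2+(aq)]·[Cr^2+(aq)]^2) = 0.000976 (log Q = −3.010).
E = E° − (0.0601/n)·log Q = +1.33 − (0.0601/2)(−3.010) = +1.420 V.

+1.420 V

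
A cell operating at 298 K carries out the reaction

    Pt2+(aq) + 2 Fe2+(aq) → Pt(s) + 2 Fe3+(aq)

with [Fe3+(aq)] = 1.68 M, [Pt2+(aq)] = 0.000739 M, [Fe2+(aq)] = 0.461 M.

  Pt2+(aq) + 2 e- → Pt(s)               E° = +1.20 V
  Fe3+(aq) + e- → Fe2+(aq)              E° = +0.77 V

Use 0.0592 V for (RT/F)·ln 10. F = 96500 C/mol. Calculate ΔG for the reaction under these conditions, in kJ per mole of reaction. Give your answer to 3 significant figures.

−58.7 kJ/mol

E°cell = +1.20 − (+0.77) = +0.43 V; the balanced reaction transfers n = 2 electrons.
Q = [Fe3+(aq)]^2 / ([Pt2+(aq)]·[Fe2+(aq)]^2) = 1.8×10^4, so log Q = 4.255 and E = +0.43 − (0.0592/2)(4.255) = +0.3041 V.
Finally ΔG = −nFE = −(2)(96500 C/mol)(+0.3041 V) = −58.7 kJ/mol.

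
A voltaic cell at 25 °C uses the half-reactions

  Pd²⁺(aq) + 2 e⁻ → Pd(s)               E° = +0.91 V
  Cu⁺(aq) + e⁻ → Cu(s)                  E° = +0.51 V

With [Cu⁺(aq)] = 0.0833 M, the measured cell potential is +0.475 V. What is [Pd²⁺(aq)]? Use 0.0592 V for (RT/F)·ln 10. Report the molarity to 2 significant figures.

The Pd²⁺/Pd couple has the larger reduction potential, so it is the cathode: E°cell = +0.91 − (+0.51) = +0.40 V and n = 2.
From the Nernst equation, log Q = n(E° − E)/0.0592 = 2·(+0.40 − (+0.475))/0.0592 = −2.534.
The balanced reaction is Pd²⁺(aq) + 2 Cu(s) → Pd(s) + 2 Cu⁺(aq), so Q = [Cu⁺(aq)]^2 / [Pd²⁺(aq)].
Substituting the known concentrations and solving, log [Pd²⁺(aq)] = 0.375 and [Pd²⁺(aq)] = 2.4 M.

2.4 M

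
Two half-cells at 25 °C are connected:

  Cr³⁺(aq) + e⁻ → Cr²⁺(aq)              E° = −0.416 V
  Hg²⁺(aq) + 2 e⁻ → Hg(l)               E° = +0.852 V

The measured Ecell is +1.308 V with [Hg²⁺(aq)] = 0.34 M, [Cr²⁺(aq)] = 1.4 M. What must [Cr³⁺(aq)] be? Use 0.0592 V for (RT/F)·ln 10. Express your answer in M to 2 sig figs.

With Hg²⁺/Hg at the cathode and Cr³⁺/Cr²⁺ at the anode, E°cell = +0.852 − (−0.416) = +1.268 V (n = 2).
From the Nernst equation, log Q = n(E° − E)/0.0592 = 2·(+1.268 − (+1.308))/0.0592 = −1.351.
The balanced reaction is Hg²⁺(aq) + 2 Cr²⁺(aq) → Hg(l) + 2 Cr³⁺(aq), so Q = [Cr³⁺(aq)]^2 / ([Hg²⁺(aq)]·[Cr²⁺(aq)]^2).
Solving for the unknown gives log [Cr³⁺(aq)] = −0.764, so [Cr³⁺(aq)] ≈ 0.17 M.

0.17 M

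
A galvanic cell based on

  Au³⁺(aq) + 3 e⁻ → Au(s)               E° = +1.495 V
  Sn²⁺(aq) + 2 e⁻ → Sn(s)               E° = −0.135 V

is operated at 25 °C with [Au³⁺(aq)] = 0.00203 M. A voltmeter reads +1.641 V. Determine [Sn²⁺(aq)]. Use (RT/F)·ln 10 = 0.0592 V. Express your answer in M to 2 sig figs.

Au³⁺/Au is the cathode (higher E°); E°cell = +1.495 − (−0.135) = +1.630 V with n = 6.
Since E = E° − (0.0592/n)·log Q, log Q = n(E° − E)/0.0592 = −1.115.
For 2 Au³⁺(aq) + 3 Sn(s) → 2 Au(s) + 3 Sn²⁺(aq), the reaction quotient is Q = [Sn²⁺(aq)]^3 / [Au³⁺(aq)]^2.
Substituting the known concentrations and solving, log [Sn²⁺(aq)] = −2.167 and [Sn²⁺(aq)] = 0.0068 M.

0.0068 M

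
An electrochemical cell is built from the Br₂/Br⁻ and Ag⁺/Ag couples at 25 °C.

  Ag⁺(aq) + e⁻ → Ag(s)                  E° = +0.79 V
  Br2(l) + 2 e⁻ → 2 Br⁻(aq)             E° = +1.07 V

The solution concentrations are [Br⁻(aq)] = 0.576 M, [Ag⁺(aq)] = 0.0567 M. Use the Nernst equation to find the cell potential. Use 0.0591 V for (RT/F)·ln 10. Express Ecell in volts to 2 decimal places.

Since E°(Br₂/Br⁻) > E°(Ag⁺/Ag), Br₂/Br⁻ serves as the cathode.
E°cell = +1.07 − (+0.79) = +0.28 V, with n = 2 electrons transferred.
For the overall reaction Br2(l) + 2 Ag(s) → 2 Br⁻(aq) + 2 Ag⁺(aq), Q = [Br⁻(aq)]^2·[Ag⁺(aq)]^2 = 0.00107, giving log Q = −2.972.
By the Nernst equation, E = +0.28 − (0.0591/2)·(−2.972) = +0.37 V.

+0.37 V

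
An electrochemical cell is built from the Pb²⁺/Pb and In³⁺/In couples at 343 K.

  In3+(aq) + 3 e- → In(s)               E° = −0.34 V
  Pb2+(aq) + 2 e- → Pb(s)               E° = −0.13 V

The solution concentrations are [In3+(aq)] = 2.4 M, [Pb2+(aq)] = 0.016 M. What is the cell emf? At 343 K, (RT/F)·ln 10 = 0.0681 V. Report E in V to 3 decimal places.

Pb²⁺/Pb is reduced (cathode, E° = −0.13 V) and In³⁺/In is oxidized (anode).
The standard potential is −0.13 − (−0.34) = +0.21 V and the balanced reaction transfers n = 6 electrons.
Balancing gives 3 Pb2+(aq) + 2 In(s) → 3 Pb(s) + 2 In3+(aq); hence Q = [In3+(aq)]^2 / [Pb2+(aq)]^3 = 1.41×10^6 (log Q = 6.148).
Applying E = E° − (RT ln10/nF)·log Q gives +0.21 − (0.0681/6)(6.148) = +0.140 V.

+0.140 V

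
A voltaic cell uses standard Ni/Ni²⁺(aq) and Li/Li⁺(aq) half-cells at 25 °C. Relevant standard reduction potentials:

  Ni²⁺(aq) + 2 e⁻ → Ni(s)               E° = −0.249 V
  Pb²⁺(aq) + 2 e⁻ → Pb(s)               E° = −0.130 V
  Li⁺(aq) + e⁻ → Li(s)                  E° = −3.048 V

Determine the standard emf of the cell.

Of the two couples in this cell, the one with the more positive reduction potential is reduced at the cathode: here that is Ni²⁺/Ni (−0.249 V); Li⁺/Li (−3.048 V) is the anode.
E°cell = E°(cathode) − E°(anode) = −0.249 − (−3.048) = +2.799 V.

+2.799 V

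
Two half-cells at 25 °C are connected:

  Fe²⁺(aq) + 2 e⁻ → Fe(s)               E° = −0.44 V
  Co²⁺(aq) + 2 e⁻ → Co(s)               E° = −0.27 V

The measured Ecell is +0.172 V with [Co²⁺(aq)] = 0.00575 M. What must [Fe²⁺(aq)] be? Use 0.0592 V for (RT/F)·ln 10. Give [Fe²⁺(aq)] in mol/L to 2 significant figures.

The Co²⁺/Co couple has the larger reduction potential, so it is the cathode: E°cell = −0.27 − (−0.44) = +0.17 V and n = 2.
From the Nernst equation, log Q = n(E° − E)/0.0592 = 2·(+0.17 − (+0.172))/0.0592 = −0.068.
The balanced reaction is Co²⁺(aq) + Fe(s) → Co(s) + Fe²⁺(aq), so Q = [Fe²⁺(aq)] / [Co²⁺(aq)].
Substituting the known concentrations and solving, log [Fe²⁺(aq)] = −2.308 and [Fe²⁺(aq)] = 0.0049 M.

0.0049 M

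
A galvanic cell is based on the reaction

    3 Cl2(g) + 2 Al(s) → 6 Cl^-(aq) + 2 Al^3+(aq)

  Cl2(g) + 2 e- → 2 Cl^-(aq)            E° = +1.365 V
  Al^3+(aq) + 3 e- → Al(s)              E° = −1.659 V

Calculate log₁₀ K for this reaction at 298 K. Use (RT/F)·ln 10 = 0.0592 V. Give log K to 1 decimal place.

The Cl₂/Cl⁻ couple is reduced (cathode); E°cell = +1.365 − (−1.659) = +3.024 V with n = 6.
At equilibrium E = 0, so log K = nE°cell / 0.0592 = (6)(+3.024) / 0.0592 = 306.5.

log K = 306.5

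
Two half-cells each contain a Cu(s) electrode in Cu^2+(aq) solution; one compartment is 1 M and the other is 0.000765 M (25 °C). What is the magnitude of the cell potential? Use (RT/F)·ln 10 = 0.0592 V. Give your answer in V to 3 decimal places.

For a concentration cell E°cell = 0, since both electrodes use the same couple.
The compartment with the higher Cu^2+(aq) concentration (1 M) acts as the cathode; ions are reduced there and produced at the dilute (0.000765 M) anode.
With n = 2, Ecell = −(0.0592/2)·log([dilute]/[conc]) = −(0.0592/2)·log(0.000765/1) = +0.092 V.

0.092 V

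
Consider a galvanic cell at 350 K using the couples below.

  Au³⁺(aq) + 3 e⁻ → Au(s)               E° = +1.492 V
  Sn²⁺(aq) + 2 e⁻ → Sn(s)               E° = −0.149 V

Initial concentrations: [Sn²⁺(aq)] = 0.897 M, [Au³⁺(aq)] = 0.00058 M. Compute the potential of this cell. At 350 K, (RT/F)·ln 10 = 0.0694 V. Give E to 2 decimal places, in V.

+1.57 V

Since E°(Au³⁺/Au) > E°(Sn²⁺/Sn), Au³⁺/Au serves as the cathode.
E°cell = E°cat − E°an = +1.492 − (−0.149) = +1.641 V; n = 6.
Balancing gives 2 Au³⁺(aq) + 3 Sn(s) → 2 Au(s) + 3 Sn²⁺(aq); hence Q = [Sn²⁺(aq)]^3 / [Au³⁺(aq)]^2 = 2.15×10^6 (log Q = 6.332).
By the Nernst equation, E = +1.641 − (0.0694/6)·(6.332) = +1.57 V.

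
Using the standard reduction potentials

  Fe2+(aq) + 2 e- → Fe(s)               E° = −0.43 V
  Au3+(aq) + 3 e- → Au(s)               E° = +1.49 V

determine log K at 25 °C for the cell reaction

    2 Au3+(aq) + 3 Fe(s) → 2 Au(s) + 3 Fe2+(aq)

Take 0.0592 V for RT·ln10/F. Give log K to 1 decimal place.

log K = 194.6

The Au³⁺/Au couple is reduced (cathode); E°cell = +1.49 − (−0.43) = +1.92 V with n = 6.
At equilibrium E = 0, so log K = nE°cell / 0.0592 = (6)(+1.92) / 0.0592 = 194.6.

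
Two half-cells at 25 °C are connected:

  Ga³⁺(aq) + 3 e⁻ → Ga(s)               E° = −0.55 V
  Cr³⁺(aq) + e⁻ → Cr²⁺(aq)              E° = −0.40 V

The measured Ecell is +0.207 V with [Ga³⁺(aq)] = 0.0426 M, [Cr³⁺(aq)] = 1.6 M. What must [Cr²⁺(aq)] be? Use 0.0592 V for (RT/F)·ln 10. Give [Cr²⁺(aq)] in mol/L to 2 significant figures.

0.50 M

The Cr³⁺/Cr²⁺ couple has the larger reduction potential, so it is the cathode: E°cell = −0.40 − (−0.55) = +0.15 V and n = 3.
Rearranging E = E° − (0.0592/n)·log Q gives log Q = 3(+0.15 − (+0.207))/0.0592 = −2.889.
Balancing electrons gives 3 Cr³⁺(aq) + Ga(s) → 3 Cr²⁺(aq) + Ga³⁺(aq); thus Q = ([Cr²⁺(aq)]^3·[Ga³⁺(aq)]) / [Cr³⁺(aq)]^3.
Isolating [Cr²⁺(aq)] in Q = 10^{−2.889} yields log [Cr²⁺(aq)] = −0.302, i.e. 0.50 M.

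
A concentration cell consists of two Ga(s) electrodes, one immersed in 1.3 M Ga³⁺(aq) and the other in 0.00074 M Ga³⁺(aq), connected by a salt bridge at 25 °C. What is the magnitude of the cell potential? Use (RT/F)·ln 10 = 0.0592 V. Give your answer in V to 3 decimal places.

For a concentration cell E°cell = 0, since both electrodes use the same couple.
The compartment with the higher Ga³⁺(aq) concentration (1.3 M) acts as the cathode; ions are reduced there and produced at the dilute (0.00074 M) anode.
With n = 3, Ecell = −(0.0592/3)·log([dilute]/[conc]) = −(0.0592/3)·log(0.00074/1.3) = +0.064 V.

0.064 V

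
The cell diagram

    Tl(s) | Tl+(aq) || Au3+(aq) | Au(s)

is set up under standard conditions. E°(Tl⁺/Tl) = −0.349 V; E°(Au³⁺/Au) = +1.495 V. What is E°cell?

+1.844 V

By convention the left-hand electrode in cell notation is the anode (oxidation) and the right-hand electrode is the cathode (reduction).
E°cell = E°(right) − E°(left) = +1.495 − (−0.349) = +1.844 V.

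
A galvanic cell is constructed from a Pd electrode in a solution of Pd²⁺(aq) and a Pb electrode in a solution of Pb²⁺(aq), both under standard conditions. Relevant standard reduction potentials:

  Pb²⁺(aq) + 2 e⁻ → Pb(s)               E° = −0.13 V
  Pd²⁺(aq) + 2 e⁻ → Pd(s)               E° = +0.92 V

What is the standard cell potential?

+1.05 V

The Pd²⁺/Pd couple has the higher E°, so Pd ion is reduced (cathode) and Pb is oxidized (anode).
E°cell = E°(cathode) − E°(anode) = +0.92 − (−0.13) = +1.05 V.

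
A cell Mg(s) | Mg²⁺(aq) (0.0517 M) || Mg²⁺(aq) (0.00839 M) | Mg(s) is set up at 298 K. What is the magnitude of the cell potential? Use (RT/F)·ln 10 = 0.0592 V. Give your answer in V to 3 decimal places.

For a concentration cell E°cell = 0, since both electrodes use the same couple.
The compartment with the higher Mg²⁺(aq) concentration (0.0517 M) acts as the cathode; ions are reduced there and produced at the dilute (0.00839 M) anode.
With n = 2, Ecell = −(0.0592/2)·log([dilute]/[conc]) = −(0.0592/2)·log(0.00839/0.0517) = +0.023 V.

0.023 V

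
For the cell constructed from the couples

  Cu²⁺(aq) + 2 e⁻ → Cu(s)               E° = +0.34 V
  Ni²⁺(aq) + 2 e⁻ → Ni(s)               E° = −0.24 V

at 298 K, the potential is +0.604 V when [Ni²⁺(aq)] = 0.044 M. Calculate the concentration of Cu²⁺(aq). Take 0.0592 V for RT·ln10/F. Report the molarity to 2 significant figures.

The Cu²⁺/Cu couple has the larger reduction potential, so it is the cathode: E°cell = +0.34 − (−0.24) = +0.58 V and n = 2.
From the Nernst equation, log Q = n(E° − E)/0.0592 = 2·(+0.58 − (+0.604))/0.0592 = −0.811.
The balanced reaction is Cu²⁺(aq) + Ni(s) → Cu(s) + Ni²⁺(aq), so Q = [Ni²⁺(aq)] / [Cu²⁺(aq)].
Substituting the known concentrations and solving, log [Cu²⁺(aq)] = −0.546 and [Cu²⁺(aq)] = 0.28 M.

0.28 M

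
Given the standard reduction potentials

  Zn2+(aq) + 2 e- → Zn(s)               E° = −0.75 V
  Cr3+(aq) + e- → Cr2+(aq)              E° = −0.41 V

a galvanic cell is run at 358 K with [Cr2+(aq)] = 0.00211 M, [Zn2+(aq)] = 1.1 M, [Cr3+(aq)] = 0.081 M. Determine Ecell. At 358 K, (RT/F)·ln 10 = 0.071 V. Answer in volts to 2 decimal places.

+0.45 V

Since E°(Cr³⁺/Cr²⁺) > E°(Zn²⁺/Zn), Cr³⁺/Cr²⁺ serves as the cathode.
The standard potential is −0.41 − (−0.75) = +0.34 V and the balanced reaction transfers n = 2 electrons.
For the overall reaction 2 Cr3+(aq) + Zn(s) → 2 Cr2+(aq) + Zn2+(aq), Q = ([Cr2+(aq)]^2·[Zn2+(aq)]) / [Cr3+(aq)]^2 = 0.000746, giving log Q = −3.127.
E = E° − (0.071/n)·log Q = +0.34 − (0.071/2)(−3.127) = +0.45 V.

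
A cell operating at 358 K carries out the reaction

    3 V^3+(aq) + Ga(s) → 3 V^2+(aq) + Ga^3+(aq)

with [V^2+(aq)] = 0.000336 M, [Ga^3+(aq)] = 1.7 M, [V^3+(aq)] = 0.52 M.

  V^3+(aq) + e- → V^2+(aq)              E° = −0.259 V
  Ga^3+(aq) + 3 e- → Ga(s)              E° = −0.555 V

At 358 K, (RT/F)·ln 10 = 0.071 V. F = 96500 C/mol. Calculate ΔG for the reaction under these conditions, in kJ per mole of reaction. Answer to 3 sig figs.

With V³⁺/V²⁺ reduced at the cathode, E°cell = −0.259 − (−0.555) = +0.296 V and n = 3.
Here Q = ([V^2+(aq)]^3·[Ga^3+(aq)]) / [V^3+(aq)]^3 = 4.59×10^−10 (log Q = −9.339), giving E = +0.296 − (0.071/3)·(−9.339) = +0.5170 V.
ΔG = −nFE = −(3)(96500)(+0.5170) J/mol = −150 kJ/mol.

−150 kJ/mol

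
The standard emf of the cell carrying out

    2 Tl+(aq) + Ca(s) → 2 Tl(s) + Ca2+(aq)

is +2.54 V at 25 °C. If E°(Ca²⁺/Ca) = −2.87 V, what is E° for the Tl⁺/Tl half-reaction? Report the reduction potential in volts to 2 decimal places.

−0.33 V

In the reaction as written the Tl⁺/Tl couple is reduced (cathode) and Ca²⁺/Ca is oxidized (anode), so E°cell = E°(Tl⁺/Tl) − E°(Ca²⁺/Ca).
E°(Tl⁺/Tl) = E°cell + E°(anode) = +2.54 + (−2.87) = −0.33 V.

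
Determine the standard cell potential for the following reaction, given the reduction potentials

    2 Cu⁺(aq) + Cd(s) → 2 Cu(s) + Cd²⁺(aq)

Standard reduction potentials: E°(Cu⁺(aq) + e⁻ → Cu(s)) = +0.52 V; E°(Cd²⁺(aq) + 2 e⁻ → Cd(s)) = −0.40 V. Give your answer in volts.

In the reaction as written, Cu⁺(aq) is reduced (cathode) and Cd²⁺(aq) is produced by oxidation at the anode.
E°cell = E°(cathode) − E°(anode) = +0.52 − (−0.40) = +0.92 V.
The positive value indicates the reaction is spontaneous as written.

+0.92 V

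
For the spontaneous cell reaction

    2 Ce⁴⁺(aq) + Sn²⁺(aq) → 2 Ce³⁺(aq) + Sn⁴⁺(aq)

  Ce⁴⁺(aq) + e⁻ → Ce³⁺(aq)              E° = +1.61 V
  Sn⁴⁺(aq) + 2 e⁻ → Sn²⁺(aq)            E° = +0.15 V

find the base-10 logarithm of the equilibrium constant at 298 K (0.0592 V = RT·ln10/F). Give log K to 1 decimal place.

log K = 49.3

The Ce⁴⁺/Ce³⁺ couple is reduced (cathode); E°cell = +1.61 − (+0.15) = +1.46 V with n = 2.
At equilibrium E = 0, so log K = nE°cell / 0.0592 = (2)(+1.46) / 0.0592 = 49.3.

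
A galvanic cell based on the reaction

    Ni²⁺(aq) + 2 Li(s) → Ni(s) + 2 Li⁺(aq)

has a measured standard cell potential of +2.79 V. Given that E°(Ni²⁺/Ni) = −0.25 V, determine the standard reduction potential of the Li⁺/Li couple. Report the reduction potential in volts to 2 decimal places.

−3.04 V

In the reaction as written the Ni²⁺/Ni couple is reduced (cathode) and Li⁺/Li is oxidized (anode), so E°cell = E°(Ni²⁺/Ni) − E°(Li⁺/Li).
E°(Li⁺/Li) = E°(cathode) − E°cell = −0.25 − (+2.79) = −3.04 V.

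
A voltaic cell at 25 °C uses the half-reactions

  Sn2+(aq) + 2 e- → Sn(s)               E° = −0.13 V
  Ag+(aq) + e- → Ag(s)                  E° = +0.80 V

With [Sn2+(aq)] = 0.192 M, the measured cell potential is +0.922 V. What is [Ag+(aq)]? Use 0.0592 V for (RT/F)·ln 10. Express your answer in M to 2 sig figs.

With Ag⁺/Ag at the cathode and Sn²⁺/Sn at the anode, E°cell = +0.80 − (−0.13) = +0.93 V (n = 2).
Rearranging E = E° − (0.0592/n)·log Q gives log Q = 2(+0.93 − (+0.922))/0.0592 = 0.270.
The balanced reaction is 2 Ag+(aq) + Sn(s) → 2 Ag(s) + Sn2+(aq), so Q = [Sn2+(aq)] / [Ag+(aq)]^2.
Isolating [Ag+(aq)] in Q = 10^{0.270} yields log [Ag+(aq)] = −0.493, i.e. 0.32 M.

0.32 M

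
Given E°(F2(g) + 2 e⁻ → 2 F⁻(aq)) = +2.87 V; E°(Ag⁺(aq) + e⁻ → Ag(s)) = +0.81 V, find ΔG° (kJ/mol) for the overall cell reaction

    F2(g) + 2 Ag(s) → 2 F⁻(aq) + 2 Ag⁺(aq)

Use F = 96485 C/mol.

In the reaction as written F2(g) is reduced, so the F₂/F⁻ couple is the cathode and Ag⁺/Ag is the anode.
E°cell = +2.87 − (+0.81) = +2.06 V; balancing electrons gives n = 2.
ΔG° = −nFE°cell = −(2)(96485)(+2.06) J/mol = −398 kJ/mol.

−398 kJ/mol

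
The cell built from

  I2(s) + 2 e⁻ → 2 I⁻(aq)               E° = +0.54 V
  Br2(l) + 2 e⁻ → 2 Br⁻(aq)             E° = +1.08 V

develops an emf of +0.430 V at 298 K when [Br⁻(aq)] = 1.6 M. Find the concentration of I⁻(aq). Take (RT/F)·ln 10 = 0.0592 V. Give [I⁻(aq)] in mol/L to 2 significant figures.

0.022 M

Br₂/Br⁻ is the cathode (higher E°); E°cell = +1.08 − (+0.54) = +0.54 V with n = 2.
Since E = E° − (0.0592/n)·log Q, log Q = n(E° − E)/0.0592 = 3.716.
For Br2(l) + 2 I⁻(aq) → 2 Br⁻(aq) + I2(s), the reaction quotient is Q = [Br⁻(aq)]^2 / [I⁻(aq)]^2.
Isolating [I⁻(aq)] in Q = 10^{3.716} yields log [I⁻(aq)] = −1.654, i.e. 0.022 M.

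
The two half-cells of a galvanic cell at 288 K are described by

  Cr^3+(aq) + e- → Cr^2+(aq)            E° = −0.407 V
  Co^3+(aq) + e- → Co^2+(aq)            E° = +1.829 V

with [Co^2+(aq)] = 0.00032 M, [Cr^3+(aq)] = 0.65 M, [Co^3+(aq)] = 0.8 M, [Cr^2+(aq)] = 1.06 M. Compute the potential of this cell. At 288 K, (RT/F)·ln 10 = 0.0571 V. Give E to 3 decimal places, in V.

+2.442 V

The Co³⁺/Co²⁺ couple has the more positive E°, so it is the cathode; Cr³⁺/Cr²⁺ is the anode.
E°cell = +1.829 − (−0.407) = +2.236 V, with n = 1 electron transferred.
For the overall reaction Co^3+(aq) + Cr^2+(aq) → Co^2+(aq) + Cr^3+(aq), Q = ([Co^2+(aq)]·[Cr^3+(aq)]) / ([Co^3+(aq)]·[Cr^2+(aq)]) = 0.000245, giving log Q = −3.610.
Applying E = E° − (RT ln10/nF)·log Q gives +2.236 − (0.0571/1)(−3.610) = +2.442 V.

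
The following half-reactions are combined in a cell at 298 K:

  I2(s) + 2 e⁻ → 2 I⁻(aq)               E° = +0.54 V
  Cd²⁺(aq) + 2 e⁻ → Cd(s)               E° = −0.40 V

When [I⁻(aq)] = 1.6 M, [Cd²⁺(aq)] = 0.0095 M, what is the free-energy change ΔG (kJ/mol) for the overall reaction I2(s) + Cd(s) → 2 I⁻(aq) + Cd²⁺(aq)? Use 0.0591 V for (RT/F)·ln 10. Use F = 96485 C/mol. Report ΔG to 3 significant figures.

−191 kJ/mol

With I₂/I⁻ reduced at the cathode, E°cell = +0.54 − (−0.40) = +0.94 V and n = 2.
Q = [I⁻(aq)]^2·[Cd²⁺(aq)] = 0.0243, so log Q = −1.614 and E = +0.94 − (0.0591/2)(−1.614) = +0.9877 V.
ΔG = −nFE = −(2)(96485)(+0.9877) J/mol = −191 kJ/mol.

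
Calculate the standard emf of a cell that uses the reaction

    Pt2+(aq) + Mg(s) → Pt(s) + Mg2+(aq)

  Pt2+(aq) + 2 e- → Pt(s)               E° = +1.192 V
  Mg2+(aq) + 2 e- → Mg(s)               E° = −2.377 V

In the reaction as written, Pt2+(aq) is reduced (cathode) and Mg2+(aq) is produced by oxidation at the anode.
E°cell = E°(cathode) − E°(anode) = +1.192 − (−2.377) = +3.569 V.
The positive value indicates the reaction is spontaneous as written.

+3.569 V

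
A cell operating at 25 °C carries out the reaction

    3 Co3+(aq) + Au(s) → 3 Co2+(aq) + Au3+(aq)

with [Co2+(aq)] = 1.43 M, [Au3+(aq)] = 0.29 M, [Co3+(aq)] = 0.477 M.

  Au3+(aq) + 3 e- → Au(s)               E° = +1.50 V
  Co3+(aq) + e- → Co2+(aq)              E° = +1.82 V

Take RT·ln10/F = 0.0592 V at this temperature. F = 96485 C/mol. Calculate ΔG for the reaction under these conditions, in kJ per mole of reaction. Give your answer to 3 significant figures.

E°cell = +1.82 − (+1.50) = +0.32 V; the balanced reaction transfers n = 3 electrons.
Q = ([Co2+(aq)]^3·[Au3+(aq)]) / [Co3+(aq)]^3 = 7.81, so log Q = 0.893 and E = +0.32 − (0.0592/3)(0.893) = +0.3024 V.
ΔG = −nFE = −(3)(96485)(+0.3024) J/mol = −87.5 kJ/mol.

−87.5 kJ/mol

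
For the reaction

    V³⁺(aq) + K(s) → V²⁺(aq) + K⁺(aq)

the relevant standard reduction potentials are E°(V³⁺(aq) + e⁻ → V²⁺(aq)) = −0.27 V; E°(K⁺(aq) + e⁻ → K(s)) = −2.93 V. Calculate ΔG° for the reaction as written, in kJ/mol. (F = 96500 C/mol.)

In the reaction as written V³⁺(aq) is reduced, so the V³⁺/V²⁺ couple is the cathode and K⁺/K is the anode.
E°cell = −0.27 − (−2.93) = +2.66 V; balancing electrons gives n = 1.
ΔG° = −nFE°cell = −(1)(96500)(+2.66) J/mol = −257 kJ/mol.

−257 kJ/mol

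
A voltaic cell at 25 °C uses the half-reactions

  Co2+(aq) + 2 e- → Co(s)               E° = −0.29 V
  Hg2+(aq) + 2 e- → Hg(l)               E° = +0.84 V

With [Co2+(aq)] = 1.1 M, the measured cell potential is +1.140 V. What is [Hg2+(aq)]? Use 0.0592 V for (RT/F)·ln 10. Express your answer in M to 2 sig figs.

2.4 M

With Hg²⁺/Hg at the cathode and Co²⁺/Co at the anode, E°cell = +0.84 − (−0.29) = +1.13 V (n = 2).
From the Nernst equation, log Q = n(E° − E)/0.0592 = 2·(+1.13 − (+1.140))/0.0592 = −0.338.
The balanced reaction is Hg2+(aq) + Co(s) → Hg(l) + Co2+(aq), so Q = [Co2+(aq)] / [Hg2+(aq)].
Isolating [Hg2+(aq)] in Q = 10^{−0.338} yields log [Hg2+(aq)] = 0.379, i.e. 2.4 M.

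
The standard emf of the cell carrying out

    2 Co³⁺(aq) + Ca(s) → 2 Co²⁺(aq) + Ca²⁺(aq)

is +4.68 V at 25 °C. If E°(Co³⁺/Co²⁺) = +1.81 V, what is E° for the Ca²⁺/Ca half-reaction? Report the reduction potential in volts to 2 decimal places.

In the reaction as written the Co³⁺/Co²⁺ couple is reduced (cathode) and Ca²⁺/Ca is oxidized (anode), so E°cell = E°(Co³⁺/Co²⁺) − E°(Ca²⁺/Ca).
E°(Ca²⁺/Ca) = E°(cathode) − E°cell = +1.81 − (+4.68) = −2.87 V.

−2.87 V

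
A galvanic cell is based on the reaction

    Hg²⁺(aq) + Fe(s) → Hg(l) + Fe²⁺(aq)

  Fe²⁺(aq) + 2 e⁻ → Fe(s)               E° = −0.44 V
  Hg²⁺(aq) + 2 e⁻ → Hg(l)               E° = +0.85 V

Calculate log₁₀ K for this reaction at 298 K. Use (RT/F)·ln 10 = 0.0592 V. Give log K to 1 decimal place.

The Hg²⁺/Hg couple is reduced (cathode); E°cell = +0.85 − (−0.44) = +1.29 V with n = 2.
At equilibrium E = 0, so log K = nE°cell / 0.0592 = (2)(+1.29) / 0.0592 = 43.6.

log K = 43.6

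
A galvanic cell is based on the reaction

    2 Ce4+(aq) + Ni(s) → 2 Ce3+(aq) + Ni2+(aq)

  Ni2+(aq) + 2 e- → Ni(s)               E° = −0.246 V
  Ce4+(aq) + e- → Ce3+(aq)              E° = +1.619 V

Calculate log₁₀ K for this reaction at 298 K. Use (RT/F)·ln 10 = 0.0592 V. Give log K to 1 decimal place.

The Ce⁴⁺/Ce³⁺ couple is reduced (cathode); E°cell = +1.619 − (−0.246) = +1.865 V with n = 2.
At equilibrium E = 0, so log K = nE°cell / 0.0592 = (2)(+1.865) / 0.0592 = 63.0.

log K = 63.0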